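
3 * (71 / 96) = 71 / 32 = 2.22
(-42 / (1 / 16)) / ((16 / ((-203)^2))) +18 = -1730760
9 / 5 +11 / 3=82 / 15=5.47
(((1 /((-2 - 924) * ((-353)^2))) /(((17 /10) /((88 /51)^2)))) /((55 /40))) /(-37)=0.00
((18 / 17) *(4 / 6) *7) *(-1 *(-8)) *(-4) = -2688 / 17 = -158.12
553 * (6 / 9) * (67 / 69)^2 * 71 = 352503214 / 14283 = 24679.91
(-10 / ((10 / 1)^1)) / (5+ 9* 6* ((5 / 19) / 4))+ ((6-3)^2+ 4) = 12.88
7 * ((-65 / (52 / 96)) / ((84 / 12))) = -120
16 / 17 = 0.94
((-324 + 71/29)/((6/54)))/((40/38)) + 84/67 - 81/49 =-2749.67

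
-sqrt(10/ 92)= -sqrt(230)/ 46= -0.33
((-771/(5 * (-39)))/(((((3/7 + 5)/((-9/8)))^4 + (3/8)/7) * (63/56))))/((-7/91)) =-28789411392/341662438585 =-0.08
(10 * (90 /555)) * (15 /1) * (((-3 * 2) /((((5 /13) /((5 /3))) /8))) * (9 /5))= -336960 /37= -9107.03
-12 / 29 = -0.41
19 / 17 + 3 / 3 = 36 / 17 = 2.12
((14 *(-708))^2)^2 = 9652619201089536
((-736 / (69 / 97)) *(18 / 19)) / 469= -18624 / 8911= -2.09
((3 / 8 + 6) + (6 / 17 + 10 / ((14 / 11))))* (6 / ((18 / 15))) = 69425 / 952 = 72.93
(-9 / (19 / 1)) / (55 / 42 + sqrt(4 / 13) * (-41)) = 270270 / 224614409 + 1301832 * sqrt(13) / 224614409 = 0.02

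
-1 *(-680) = 680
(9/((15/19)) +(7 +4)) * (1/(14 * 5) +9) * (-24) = -121152/25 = -4846.08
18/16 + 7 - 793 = -6279/8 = -784.88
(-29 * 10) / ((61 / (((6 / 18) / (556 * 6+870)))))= -0.00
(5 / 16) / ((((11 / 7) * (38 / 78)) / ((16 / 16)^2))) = 1365 / 3344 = 0.41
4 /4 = 1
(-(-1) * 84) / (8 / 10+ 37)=20 / 9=2.22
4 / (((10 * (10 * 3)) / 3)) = 1 / 25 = 0.04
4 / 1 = 4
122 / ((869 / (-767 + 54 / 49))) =-4578538 / 42581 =-107.53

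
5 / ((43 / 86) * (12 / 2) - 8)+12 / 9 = 1 / 3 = 0.33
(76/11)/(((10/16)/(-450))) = -54720/11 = -4974.55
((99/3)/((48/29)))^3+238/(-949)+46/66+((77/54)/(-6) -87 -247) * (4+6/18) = 67300808354267/10390228992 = 6477.32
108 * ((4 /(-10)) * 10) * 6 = -2592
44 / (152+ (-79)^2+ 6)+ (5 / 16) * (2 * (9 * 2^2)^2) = 5183234 / 6399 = 810.01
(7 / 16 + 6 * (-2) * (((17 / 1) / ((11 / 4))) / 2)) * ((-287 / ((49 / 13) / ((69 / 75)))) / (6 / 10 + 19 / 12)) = 237248427 / 201740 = 1176.01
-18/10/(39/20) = -12/13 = -0.92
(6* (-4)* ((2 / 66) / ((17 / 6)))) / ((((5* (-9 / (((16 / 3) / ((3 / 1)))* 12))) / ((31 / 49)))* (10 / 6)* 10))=15872 / 3436125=0.00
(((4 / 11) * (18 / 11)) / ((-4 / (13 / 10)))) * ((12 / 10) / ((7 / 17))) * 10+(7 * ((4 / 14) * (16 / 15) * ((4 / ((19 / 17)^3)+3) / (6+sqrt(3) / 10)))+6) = 23283392206 / 9498651855 - 2574656 * sqrt(3) / 74015469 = 2.39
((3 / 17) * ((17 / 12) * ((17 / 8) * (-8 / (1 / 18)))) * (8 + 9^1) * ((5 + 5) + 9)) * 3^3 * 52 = -34692138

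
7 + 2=9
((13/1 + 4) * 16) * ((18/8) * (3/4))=459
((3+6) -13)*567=-2268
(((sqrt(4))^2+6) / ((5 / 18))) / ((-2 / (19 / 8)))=-171 / 4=-42.75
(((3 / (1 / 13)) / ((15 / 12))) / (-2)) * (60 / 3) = -312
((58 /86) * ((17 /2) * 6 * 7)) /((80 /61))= 631533 /3440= 183.59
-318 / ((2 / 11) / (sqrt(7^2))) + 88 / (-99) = -110195 / 9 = -12243.89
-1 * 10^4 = -10000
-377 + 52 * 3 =-221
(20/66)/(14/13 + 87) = 26/7557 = 0.00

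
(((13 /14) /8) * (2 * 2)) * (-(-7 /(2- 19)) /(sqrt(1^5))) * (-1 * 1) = 13 /68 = 0.19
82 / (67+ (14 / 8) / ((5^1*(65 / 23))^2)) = 34645000 / 28311203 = 1.22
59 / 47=1.26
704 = 704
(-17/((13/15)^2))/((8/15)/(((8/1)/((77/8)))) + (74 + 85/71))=-32589000/109198843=-0.30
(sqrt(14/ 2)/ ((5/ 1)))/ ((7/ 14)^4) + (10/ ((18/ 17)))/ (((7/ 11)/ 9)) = 16 * sqrt(7)/ 5 + 935/ 7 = 142.04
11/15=0.73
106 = 106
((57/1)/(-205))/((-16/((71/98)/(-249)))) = -1349/26679520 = -0.00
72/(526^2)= 18/69169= 0.00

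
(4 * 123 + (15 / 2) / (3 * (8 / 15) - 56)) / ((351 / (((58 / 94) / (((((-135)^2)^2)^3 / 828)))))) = 59490397 / 3044986282870956777005859375000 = 0.00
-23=-23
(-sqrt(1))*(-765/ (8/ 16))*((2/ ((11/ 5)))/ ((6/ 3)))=7650/ 11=695.45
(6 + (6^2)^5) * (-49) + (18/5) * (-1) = -14814214608/5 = -2962842921.60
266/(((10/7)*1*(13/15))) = 2793/13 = 214.85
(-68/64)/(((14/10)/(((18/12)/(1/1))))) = -255/224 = -1.14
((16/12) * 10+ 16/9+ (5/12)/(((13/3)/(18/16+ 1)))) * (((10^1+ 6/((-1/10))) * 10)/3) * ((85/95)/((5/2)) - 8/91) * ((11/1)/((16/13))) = -6134053475/995904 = -6159.28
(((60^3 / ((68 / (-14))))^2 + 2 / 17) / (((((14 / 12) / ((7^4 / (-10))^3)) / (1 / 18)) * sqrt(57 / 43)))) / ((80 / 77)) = -1089683743351737.89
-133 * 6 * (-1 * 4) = 3192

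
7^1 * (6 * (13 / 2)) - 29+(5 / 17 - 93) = 2572 / 17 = 151.29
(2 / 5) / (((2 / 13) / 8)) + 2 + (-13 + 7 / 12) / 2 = 1991 / 120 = 16.59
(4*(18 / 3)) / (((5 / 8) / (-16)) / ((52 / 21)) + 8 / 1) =159744 / 53143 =3.01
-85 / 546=-0.16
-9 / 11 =-0.82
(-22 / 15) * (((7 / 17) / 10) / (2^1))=-77 / 2550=-0.03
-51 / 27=-1.89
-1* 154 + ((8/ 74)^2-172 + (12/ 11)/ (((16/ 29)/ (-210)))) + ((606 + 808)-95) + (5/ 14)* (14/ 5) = 17431829/ 30118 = 578.78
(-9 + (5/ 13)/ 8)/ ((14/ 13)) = -133/ 16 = -8.31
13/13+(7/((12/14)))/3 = 67/18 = 3.72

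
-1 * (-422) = 422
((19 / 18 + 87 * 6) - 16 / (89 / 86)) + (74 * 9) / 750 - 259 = 49958947 / 200250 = 249.48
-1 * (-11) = 11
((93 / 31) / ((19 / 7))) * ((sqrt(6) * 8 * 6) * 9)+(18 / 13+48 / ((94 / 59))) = 19254 / 611+9072 * sqrt(6) / 19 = 1201.08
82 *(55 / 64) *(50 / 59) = 56375 / 944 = 59.72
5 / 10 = 1 / 2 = 0.50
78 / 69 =26 / 23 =1.13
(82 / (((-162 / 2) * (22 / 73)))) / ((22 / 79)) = -12.06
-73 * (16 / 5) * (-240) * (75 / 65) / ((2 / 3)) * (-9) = -11352960 / 13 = -873304.62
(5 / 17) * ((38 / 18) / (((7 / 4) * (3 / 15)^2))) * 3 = 9500 / 357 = 26.61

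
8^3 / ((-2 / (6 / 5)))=-1536 / 5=-307.20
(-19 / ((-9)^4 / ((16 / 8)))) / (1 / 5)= -190 / 6561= -0.03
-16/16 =-1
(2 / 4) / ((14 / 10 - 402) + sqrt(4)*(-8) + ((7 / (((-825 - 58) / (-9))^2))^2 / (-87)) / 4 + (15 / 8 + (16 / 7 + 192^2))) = 2468134643087260 / 179934719587046817823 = 0.00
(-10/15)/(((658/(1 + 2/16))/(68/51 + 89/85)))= -607/223720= -0.00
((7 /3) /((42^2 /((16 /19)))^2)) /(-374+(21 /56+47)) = -128 /78622528257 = -0.00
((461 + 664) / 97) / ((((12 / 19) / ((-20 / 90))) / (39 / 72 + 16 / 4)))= -258875 / 13968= -18.53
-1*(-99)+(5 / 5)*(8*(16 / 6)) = 120.33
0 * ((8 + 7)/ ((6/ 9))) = 0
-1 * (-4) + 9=13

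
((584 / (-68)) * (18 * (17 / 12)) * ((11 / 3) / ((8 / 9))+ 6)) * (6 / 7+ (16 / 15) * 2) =-928341 / 140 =-6631.01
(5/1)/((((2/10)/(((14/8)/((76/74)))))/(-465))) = -3010875/152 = -19808.39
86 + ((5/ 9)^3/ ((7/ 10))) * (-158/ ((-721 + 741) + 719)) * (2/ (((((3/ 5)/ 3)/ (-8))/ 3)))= 123905354/ 1257039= 98.57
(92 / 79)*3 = 3.49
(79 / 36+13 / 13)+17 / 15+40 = 7979 / 180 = 44.33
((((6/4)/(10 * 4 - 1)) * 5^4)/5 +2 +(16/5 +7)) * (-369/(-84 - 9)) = 271953/4030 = 67.48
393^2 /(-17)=-154449 /17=-9085.24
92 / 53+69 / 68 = 9913 / 3604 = 2.75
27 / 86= 0.31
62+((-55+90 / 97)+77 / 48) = 44381 / 4656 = 9.53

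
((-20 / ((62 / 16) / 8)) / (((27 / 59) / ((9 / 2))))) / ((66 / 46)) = -868480 / 3069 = -282.98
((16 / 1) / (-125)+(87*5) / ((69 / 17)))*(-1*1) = -307757 / 2875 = -107.05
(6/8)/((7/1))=3/28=0.11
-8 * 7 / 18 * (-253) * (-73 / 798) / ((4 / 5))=-90.00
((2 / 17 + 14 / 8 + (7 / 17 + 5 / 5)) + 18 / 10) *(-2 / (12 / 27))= -15543 / 680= -22.86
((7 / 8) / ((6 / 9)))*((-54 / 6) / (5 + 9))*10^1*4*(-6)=405 / 2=202.50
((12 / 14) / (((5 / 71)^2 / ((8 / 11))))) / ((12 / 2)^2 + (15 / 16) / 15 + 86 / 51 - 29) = 197445888 / 13742575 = 14.37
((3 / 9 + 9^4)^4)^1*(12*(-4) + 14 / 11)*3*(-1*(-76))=-5864488469410827311104 / 297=-19745752422258677815.16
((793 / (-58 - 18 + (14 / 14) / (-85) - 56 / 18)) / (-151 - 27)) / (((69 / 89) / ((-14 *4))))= -808860 / 198881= -4.07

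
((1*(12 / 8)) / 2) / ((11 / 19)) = 57 / 44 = 1.30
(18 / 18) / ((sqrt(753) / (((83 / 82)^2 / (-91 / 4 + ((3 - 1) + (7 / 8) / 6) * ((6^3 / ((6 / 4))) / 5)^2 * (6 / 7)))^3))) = 1752196063524484375 * sqrt(753) / 4164082521977568138268573454547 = 0.00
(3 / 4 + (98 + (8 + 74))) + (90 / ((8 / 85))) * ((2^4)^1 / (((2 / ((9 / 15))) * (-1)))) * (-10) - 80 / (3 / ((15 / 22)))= 2026753 / 44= 46062.57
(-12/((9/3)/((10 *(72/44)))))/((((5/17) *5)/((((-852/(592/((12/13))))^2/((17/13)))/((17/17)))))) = -60.07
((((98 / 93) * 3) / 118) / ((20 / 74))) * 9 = 16317 / 18290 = 0.89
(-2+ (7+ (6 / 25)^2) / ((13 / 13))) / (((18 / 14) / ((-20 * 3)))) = -88508 / 375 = -236.02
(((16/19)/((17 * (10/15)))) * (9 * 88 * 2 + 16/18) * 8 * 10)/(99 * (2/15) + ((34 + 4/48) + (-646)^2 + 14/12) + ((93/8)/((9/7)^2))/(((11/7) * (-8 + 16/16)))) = 36150681600/1601525108933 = 0.02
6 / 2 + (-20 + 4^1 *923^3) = 3145321851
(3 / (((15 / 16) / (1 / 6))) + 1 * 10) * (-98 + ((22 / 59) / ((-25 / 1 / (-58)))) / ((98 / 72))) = -1111848212 / 1084125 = -1025.57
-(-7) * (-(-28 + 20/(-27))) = 5432/27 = 201.19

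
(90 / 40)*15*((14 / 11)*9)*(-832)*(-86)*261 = 79415743680 / 11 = 7219613061.82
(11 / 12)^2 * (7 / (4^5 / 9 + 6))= 11 / 224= 0.05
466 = 466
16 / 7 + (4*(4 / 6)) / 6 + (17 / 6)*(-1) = -13 / 126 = -0.10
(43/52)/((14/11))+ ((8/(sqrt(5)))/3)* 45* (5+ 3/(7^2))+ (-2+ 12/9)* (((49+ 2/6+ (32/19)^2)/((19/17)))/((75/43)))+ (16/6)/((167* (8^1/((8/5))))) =-1935006042941/112575120840+ 5952* sqrt(5)/49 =254.43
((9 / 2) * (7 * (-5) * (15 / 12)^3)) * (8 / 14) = -5625 / 32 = -175.78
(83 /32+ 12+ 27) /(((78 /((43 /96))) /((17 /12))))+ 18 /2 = 26851489 /2875392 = 9.34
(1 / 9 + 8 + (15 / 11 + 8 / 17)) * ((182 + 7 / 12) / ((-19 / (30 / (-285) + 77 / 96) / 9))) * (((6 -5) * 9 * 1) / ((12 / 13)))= -302973642517 / 51845376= -5843.79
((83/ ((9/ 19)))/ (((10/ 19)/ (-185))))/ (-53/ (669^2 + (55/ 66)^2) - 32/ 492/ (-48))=-49806650.40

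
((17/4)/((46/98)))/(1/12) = 2499/23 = 108.65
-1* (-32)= 32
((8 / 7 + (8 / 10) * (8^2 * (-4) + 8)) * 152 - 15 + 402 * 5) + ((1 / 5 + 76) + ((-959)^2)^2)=29603458984719 / 35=845813113849.11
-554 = -554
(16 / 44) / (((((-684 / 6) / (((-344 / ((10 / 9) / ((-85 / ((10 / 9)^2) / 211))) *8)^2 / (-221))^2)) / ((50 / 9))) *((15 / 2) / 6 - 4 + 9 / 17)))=11514547248342699837947904 / 165180883704839234375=69708.72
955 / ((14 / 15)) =14325 / 14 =1023.21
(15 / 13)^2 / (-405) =-5 / 1521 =-0.00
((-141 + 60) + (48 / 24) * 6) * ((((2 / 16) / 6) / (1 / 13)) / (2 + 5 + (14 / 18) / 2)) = -2691 / 1064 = -2.53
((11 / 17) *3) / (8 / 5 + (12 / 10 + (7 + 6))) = 165 / 1343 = 0.12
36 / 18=2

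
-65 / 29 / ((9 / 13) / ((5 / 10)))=-845 / 522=-1.62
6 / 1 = 6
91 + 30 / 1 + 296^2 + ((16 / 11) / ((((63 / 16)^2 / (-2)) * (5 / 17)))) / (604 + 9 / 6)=23193735852037 / 264355245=87737.00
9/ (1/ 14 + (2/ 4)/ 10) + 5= 1345/ 17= 79.12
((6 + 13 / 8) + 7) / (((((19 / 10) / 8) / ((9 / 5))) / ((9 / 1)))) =18954 / 19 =997.58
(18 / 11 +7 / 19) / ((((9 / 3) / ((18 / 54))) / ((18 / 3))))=838 / 627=1.34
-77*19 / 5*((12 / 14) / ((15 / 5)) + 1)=-1881 / 5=-376.20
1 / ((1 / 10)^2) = 100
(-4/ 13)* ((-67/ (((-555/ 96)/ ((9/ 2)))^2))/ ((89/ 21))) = 116702208/ 39598325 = 2.95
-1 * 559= -559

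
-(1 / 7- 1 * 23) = 160 / 7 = 22.86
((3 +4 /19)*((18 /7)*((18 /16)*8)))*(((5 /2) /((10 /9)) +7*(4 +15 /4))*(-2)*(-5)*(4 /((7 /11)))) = 245666520 /931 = 263873.81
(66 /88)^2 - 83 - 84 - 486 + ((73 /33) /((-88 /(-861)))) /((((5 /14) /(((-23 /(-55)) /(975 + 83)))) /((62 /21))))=-23965085101 /36735600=-652.37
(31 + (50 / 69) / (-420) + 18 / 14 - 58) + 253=658669 / 2898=227.28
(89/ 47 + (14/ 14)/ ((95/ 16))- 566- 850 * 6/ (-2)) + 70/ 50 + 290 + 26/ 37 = 376364206/ 165205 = 2278.16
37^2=1369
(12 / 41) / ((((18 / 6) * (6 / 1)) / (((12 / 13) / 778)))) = 4 / 207337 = 0.00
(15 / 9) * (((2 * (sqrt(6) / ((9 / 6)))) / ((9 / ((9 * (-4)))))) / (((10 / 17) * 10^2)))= -34 * sqrt(6) / 225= -0.37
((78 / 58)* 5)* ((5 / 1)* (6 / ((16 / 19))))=239.55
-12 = -12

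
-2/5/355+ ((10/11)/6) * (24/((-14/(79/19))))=-2807426/2596825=-1.08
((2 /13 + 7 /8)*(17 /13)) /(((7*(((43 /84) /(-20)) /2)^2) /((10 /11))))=1066.86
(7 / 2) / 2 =7 / 4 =1.75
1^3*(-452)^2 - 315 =203989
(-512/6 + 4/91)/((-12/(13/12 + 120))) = 8457913/9828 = 860.59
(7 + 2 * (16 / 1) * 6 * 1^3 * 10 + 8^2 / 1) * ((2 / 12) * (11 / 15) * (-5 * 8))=-87604 / 9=-9733.78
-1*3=-3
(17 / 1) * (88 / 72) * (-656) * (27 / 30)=-61336 / 5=-12267.20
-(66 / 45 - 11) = 143 / 15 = 9.53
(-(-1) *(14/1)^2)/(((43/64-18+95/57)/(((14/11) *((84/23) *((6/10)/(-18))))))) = 7375872/3803855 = 1.94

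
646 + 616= 1262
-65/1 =-65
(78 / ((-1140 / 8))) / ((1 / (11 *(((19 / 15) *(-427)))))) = 244244 / 75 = 3256.59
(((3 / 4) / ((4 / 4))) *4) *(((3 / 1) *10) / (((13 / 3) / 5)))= 1350 / 13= 103.85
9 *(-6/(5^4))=-54/625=-0.09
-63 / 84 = -0.75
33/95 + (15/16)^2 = 29823/24320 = 1.23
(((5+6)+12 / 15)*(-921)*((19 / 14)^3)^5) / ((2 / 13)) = -10724054401792766642001693 / 1555680955578122240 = -6893479.26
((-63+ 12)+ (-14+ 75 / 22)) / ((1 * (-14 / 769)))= 1041995 / 308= 3383.10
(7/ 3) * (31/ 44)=217/ 132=1.64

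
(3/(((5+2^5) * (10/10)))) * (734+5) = 2217/37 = 59.92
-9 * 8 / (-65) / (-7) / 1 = -72 / 455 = -0.16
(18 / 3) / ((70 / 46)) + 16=698 / 35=19.94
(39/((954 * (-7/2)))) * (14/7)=-26/1113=-0.02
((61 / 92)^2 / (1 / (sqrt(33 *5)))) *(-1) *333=-1239093 *sqrt(165) / 8464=-1880.49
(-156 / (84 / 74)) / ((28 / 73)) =-35113 / 98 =-358.30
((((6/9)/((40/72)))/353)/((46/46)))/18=1/5295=0.00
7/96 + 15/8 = 187/96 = 1.95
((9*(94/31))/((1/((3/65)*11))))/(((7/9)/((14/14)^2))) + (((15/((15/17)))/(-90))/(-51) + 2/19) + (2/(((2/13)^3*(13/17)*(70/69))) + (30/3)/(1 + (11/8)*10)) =726.59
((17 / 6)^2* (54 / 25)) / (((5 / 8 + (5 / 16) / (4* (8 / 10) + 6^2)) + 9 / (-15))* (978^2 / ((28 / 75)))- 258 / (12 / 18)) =0.00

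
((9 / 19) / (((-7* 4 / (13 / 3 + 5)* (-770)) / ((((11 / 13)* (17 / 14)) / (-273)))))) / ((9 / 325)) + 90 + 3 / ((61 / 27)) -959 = -161428076353 / 186047316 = -867.67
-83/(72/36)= -83/2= -41.50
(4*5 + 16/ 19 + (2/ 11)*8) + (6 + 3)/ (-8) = 35399/ 1672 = 21.17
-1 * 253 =-253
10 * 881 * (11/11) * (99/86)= 436095/43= 10141.74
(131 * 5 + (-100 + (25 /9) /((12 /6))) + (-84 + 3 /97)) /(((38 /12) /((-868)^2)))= 112399714.10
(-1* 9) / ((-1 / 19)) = 171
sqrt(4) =2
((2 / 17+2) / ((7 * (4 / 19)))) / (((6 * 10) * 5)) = 57 / 11900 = 0.00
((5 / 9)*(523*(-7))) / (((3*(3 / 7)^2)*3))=-896945 / 729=-1230.38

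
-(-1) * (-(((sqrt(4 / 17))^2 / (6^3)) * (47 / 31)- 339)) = 9647215 / 28458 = 339.00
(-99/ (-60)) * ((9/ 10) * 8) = 11.88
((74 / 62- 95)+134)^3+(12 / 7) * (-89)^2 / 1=16372738684 / 208537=78512.39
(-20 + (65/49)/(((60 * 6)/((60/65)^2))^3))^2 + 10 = 84818298580124450314/206873899330905625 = 410.00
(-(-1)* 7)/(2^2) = 7/4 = 1.75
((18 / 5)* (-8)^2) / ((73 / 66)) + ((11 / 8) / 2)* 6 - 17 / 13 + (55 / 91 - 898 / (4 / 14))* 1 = -778897449 / 265720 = -2931.27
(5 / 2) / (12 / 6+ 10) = 5 / 24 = 0.21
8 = 8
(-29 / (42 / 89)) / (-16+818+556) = -2581 / 57036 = -0.05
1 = 1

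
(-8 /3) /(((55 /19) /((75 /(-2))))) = 380 /11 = 34.55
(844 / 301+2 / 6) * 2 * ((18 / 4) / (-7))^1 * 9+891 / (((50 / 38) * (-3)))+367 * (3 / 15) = -9935731 / 52675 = -188.62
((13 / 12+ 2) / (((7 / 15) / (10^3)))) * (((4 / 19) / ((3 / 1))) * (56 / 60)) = 432.75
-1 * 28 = -28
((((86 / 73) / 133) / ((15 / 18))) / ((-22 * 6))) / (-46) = 43 / 24563770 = 0.00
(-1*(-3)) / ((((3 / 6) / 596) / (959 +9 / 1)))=3461568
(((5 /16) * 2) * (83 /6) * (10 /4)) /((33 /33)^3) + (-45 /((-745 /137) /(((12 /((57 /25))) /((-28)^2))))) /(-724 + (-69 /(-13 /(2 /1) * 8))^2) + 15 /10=877584660991 /37966835424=23.11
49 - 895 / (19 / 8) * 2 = -13389 / 19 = -704.68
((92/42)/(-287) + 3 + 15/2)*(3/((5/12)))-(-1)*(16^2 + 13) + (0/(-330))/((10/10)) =692191/2009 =344.55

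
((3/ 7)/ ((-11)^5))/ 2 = -3/ 2254714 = -0.00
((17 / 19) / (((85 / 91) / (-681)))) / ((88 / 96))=-743652 / 1045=-711.63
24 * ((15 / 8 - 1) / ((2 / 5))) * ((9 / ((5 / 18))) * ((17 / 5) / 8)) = 28917 / 40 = 722.92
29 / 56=0.52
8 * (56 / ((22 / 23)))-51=4591 / 11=417.36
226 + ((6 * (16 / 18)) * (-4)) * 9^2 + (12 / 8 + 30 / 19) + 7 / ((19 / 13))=-56777 / 38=-1494.13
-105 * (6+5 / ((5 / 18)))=-2520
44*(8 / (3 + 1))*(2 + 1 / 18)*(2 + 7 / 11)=4292 / 9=476.89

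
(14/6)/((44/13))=91/132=0.69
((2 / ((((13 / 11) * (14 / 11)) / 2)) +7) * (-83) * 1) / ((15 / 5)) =-24319 / 91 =-267.24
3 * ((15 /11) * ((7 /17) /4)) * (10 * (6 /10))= 945 /374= 2.53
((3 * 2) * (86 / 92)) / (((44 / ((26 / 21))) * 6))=0.03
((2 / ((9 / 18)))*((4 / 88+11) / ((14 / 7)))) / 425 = 243 / 4675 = 0.05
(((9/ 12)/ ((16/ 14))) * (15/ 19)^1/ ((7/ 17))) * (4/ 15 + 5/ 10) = 1173/ 1216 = 0.96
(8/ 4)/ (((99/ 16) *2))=0.16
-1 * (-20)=20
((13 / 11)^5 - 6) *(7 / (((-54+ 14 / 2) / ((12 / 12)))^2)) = -4165091 / 355761659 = -0.01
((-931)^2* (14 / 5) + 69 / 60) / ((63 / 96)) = 388309112 / 105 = 3698182.02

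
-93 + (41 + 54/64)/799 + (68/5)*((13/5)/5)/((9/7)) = -2515330841/28764000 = -87.45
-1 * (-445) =445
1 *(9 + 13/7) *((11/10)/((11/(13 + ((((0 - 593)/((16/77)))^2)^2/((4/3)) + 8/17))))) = 54010544947371.98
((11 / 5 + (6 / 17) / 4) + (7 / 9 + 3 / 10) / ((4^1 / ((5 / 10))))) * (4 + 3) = 16.96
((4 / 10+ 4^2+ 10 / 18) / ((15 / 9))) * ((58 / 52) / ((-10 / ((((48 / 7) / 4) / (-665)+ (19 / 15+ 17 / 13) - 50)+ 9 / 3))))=25495744081 / 505732500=50.41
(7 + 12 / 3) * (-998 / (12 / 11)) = -60379 / 6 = -10063.17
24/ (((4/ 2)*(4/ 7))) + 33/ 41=894/ 41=21.80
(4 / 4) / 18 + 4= 73 / 18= 4.06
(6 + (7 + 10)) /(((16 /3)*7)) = 69 /112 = 0.62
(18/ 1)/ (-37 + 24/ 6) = -6/ 11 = -0.55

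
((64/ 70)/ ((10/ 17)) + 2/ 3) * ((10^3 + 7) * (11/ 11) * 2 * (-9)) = -7044972/ 175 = -40256.98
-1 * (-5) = 5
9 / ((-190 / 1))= -9 / 190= -0.05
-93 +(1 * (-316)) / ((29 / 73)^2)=-1762177 / 841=-2095.34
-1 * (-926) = 926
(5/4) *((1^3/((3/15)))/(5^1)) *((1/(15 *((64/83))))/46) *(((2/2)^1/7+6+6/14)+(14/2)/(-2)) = 3569/494592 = 0.01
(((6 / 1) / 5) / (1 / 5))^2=36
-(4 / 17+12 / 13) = -256 / 221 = -1.16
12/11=1.09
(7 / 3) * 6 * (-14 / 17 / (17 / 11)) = -2156 / 289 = -7.46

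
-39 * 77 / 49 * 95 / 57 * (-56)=5720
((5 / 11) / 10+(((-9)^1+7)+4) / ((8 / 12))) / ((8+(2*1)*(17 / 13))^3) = 147199 / 57817584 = 0.00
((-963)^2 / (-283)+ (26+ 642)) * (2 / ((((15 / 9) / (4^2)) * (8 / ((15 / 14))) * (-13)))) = 1898550 / 3679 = 516.05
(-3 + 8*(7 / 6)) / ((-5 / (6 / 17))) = -38 / 85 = -0.45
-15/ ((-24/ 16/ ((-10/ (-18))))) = 50/ 9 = 5.56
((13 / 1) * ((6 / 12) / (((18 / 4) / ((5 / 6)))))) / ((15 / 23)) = 299 / 162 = 1.85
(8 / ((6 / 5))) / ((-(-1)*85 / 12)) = 16 / 17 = 0.94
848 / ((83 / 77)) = 65296 / 83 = 786.70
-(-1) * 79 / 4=79 / 4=19.75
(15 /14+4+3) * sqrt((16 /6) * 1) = 113 * sqrt(6) /21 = 13.18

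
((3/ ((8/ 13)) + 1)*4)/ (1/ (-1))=-47/ 2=-23.50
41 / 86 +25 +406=37107 / 86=431.48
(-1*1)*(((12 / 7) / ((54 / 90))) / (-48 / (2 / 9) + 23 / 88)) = 352 / 26579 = 0.01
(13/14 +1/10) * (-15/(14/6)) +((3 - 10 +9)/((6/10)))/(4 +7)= -10202/1617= -6.31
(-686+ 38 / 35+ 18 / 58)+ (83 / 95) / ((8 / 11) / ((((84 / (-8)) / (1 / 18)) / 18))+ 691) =-684.60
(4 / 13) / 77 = 4 / 1001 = 0.00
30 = 30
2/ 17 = 0.12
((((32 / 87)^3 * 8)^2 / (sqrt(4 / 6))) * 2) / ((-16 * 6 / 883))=-1896228061184 * sqrt(6) / 1300878603027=-3.57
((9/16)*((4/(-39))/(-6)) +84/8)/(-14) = -1093/1456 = -0.75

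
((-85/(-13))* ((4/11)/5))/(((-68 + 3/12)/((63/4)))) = -4284/38753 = -0.11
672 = 672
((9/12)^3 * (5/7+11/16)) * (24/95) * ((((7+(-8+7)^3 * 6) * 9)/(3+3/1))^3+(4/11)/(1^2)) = 597699/1070080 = 0.56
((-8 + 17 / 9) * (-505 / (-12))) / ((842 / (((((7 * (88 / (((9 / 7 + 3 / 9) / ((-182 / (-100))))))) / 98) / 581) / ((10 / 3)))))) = -158873 / 142567440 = -0.00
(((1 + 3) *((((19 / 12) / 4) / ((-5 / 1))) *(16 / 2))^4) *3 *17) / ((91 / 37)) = 81971909 / 6142500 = 13.35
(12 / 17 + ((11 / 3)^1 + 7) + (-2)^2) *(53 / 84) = 1484 / 153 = 9.70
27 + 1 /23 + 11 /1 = 875 /23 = 38.04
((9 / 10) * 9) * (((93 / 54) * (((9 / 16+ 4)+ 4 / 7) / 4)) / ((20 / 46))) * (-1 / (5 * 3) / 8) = -49197 / 143360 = -0.34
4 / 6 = 2 / 3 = 0.67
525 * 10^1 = 5250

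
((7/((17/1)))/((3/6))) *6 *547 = 45948/17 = 2702.82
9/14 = 0.64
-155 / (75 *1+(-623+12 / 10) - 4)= 775 / 2754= 0.28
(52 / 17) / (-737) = -52 / 12529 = -0.00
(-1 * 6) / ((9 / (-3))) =2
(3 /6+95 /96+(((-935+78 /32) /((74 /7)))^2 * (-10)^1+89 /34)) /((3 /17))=-2781693008783 /6308352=-440953.99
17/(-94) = -17/94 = -0.18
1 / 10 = 0.10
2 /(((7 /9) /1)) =18 /7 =2.57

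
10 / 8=5 / 4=1.25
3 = 3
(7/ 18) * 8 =28/ 9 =3.11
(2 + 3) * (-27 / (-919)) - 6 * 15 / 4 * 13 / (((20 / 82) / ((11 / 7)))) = -48489093 / 25732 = -1884.39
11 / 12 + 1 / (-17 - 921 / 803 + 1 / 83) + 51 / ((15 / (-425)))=-6981964735 / 4834692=-1444.14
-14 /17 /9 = -14 /153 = -0.09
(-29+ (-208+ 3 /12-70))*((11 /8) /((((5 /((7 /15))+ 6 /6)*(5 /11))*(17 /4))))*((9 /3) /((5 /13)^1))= -40531491 /278800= -145.38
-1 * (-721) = 721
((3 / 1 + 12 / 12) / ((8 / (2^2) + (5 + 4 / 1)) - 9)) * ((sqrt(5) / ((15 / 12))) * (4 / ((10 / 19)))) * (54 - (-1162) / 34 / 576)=10057631 * sqrt(5) / 15300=1469.91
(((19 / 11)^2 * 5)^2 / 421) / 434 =3258025 / 2675115674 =0.00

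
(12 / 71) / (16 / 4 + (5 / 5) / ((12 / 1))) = 144 / 3479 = 0.04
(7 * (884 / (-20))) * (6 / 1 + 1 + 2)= -13923 / 5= -2784.60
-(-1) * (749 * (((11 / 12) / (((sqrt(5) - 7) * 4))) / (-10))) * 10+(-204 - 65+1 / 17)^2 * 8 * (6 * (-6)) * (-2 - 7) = 187477727.82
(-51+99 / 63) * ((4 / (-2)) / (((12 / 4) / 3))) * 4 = 2768 / 7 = 395.43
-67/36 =-1.86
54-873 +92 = -727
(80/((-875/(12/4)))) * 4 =-192/175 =-1.10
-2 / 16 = -1 / 8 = -0.12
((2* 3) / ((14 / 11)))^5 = 39135393 / 16807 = 2328.52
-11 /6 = -1.83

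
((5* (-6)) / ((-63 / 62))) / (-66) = -310 / 693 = -0.45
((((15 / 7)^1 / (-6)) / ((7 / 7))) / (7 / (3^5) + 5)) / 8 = -1215 / 136864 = -0.01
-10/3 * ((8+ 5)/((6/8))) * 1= -520/9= -57.78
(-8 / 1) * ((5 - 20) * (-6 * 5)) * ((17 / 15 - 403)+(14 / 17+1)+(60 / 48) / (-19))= 465246660 / 323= 1440392.14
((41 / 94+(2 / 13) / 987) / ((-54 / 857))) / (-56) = 9595829 / 77601888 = 0.12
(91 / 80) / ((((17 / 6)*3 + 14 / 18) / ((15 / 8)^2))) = 36855 / 85504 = 0.43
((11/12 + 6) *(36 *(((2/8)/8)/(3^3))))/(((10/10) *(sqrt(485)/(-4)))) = -83 *sqrt(485)/34920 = -0.05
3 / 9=1 / 3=0.33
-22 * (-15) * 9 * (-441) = -1309770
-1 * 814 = -814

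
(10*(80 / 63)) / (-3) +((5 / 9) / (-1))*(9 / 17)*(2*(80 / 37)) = -654400 / 118881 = -5.50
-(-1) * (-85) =-85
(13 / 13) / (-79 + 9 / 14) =-14 / 1097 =-0.01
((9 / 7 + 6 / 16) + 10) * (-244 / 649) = -39833 / 9086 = -4.38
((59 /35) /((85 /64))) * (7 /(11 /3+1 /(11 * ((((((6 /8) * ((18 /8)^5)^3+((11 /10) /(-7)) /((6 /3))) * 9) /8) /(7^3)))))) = 2.42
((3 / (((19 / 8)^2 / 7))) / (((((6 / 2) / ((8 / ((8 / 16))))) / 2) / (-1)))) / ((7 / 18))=-102.12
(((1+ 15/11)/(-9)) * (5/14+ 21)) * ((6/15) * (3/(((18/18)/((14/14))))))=-7774/1155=-6.73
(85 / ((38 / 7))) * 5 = 2975 / 38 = 78.29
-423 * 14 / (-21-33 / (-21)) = 20727 / 68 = 304.81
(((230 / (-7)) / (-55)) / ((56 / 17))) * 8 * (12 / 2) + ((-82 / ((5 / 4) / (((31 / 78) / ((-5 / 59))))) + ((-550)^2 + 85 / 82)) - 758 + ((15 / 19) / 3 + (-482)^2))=437536207205897 / 818767950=534383.65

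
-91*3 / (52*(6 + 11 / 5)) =-105 / 164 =-0.64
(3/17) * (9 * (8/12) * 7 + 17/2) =303/34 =8.91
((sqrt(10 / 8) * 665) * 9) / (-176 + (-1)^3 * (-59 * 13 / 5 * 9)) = 1575 * sqrt(5) / 634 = 5.55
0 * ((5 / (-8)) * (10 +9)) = 0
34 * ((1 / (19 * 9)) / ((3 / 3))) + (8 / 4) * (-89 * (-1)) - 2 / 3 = 177.53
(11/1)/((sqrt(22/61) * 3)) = sqrt(1342)/6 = 6.11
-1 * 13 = -13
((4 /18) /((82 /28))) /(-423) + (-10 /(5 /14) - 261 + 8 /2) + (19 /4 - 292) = -357283255 /624348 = -572.25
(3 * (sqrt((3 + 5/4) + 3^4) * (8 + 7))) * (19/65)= 171 * sqrt(341)/26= 121.45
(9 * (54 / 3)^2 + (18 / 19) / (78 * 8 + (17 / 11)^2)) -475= 3515205725 / 1440067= 2441.00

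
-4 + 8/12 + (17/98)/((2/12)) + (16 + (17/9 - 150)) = -59272/441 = -134.40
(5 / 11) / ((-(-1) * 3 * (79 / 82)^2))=33620 / 205953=0.16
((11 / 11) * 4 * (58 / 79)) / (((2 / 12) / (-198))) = -275616 / 79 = -3488.81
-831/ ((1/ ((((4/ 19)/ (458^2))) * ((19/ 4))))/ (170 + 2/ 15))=-176726/ 262205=-0.67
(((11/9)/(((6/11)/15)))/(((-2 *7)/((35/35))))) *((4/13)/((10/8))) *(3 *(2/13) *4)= -3872/3549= -1.09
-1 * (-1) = 1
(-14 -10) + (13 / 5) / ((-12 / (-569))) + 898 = 59837 / 60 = 997.28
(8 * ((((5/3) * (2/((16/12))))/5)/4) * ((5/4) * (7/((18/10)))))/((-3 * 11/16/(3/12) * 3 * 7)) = -25/891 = -0.03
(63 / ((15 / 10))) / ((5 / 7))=294 / 5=58.80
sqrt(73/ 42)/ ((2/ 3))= sqrt(3066)/ 28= 1.98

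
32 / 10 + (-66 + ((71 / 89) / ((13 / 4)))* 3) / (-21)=255434 / 40495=6.31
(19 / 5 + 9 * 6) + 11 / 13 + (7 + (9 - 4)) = 4592 / 65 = 70.65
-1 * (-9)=9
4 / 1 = 4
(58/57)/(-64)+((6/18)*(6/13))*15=54343/23712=2.29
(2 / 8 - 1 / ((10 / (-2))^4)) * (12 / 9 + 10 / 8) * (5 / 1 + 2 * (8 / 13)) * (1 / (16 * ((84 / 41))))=7103619 / 58240000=0.12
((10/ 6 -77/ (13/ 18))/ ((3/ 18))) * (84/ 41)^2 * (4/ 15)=-77013888/ 109265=-704.84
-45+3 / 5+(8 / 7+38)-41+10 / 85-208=-151213 / 595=-254.14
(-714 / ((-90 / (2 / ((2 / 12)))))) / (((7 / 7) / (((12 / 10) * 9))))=25704 / 25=1028.16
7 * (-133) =-931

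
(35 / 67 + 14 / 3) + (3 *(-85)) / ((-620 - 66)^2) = 490780373 / 94589796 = 5.19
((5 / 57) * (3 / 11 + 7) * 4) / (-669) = -1600 / 419463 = -0.00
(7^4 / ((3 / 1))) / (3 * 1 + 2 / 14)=16807 / 66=254.65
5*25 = 125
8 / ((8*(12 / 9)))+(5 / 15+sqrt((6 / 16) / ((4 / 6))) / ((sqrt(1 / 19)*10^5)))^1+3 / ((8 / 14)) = 3*sqrt(19) / 400000+19 / 3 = 6.33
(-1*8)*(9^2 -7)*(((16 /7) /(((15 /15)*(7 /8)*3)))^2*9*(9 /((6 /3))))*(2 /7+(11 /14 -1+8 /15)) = -923860992 /84035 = -10993.76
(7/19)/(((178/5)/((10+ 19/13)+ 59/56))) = 45555/351728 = 0.13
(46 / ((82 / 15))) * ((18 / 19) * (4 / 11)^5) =6359040 / 125458729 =0.05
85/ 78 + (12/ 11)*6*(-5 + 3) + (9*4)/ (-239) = -12.15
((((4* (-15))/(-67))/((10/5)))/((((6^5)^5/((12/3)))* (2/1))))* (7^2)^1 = 245/158735774833774166016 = 0.00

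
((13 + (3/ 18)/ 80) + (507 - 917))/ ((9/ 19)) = -3620621/ 4320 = -838.11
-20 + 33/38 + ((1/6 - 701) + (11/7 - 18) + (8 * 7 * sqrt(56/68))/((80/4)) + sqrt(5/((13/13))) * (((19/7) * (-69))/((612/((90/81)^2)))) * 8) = -293821/399 - 87400 * sqrt(5)/28917 + 14 * sqrt(238)/85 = -740.61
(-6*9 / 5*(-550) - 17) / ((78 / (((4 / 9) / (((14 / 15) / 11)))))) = 325765 / 819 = 397.76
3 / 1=3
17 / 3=5.67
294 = 294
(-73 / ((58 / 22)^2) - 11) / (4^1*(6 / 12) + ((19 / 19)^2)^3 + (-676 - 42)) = 1644 / 54665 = 0.03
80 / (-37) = -80 / 37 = -2.16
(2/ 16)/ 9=1/ 72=0.01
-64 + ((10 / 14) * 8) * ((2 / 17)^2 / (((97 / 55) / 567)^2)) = 22054639136 / 2719201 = 8110.71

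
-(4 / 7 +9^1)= -67 / 7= -9.57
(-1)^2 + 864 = 865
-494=-494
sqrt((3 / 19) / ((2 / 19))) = sqrt(6) / 2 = 1.22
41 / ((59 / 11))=451 / 59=7.64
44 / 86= 22 / 43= 0.51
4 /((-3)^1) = -4 /3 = -1.33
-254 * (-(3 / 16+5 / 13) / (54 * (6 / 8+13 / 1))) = 15113 / 77220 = 0.20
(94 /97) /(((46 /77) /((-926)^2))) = 3103205644 /2231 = 1390948.29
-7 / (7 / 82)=-82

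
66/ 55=6/ 5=1.20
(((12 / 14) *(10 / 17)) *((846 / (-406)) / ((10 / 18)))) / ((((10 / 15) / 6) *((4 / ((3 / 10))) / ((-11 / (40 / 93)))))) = 315459441 / 9662800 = 32.65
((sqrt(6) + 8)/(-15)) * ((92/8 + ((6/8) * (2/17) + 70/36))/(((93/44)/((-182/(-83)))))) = -132644512/17715105 - 16580564 * sqrt(6)/17715105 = -9.78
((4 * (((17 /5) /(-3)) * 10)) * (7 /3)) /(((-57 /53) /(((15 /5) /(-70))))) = -3604 /855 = -4.22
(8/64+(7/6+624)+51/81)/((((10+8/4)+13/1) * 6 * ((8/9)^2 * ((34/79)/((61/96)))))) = 651523981/83558400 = 7.80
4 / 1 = 4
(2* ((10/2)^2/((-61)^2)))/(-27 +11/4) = -200/360937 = -0.00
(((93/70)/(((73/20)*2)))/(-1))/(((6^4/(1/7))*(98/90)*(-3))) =0.00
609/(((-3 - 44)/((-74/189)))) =2146/423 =5.07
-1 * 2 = -2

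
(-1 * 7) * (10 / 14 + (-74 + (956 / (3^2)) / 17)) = 71797 / 153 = 469.26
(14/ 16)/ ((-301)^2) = 1/ 103544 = 0.00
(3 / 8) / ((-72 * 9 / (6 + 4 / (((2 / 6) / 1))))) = -1 / 96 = -0.01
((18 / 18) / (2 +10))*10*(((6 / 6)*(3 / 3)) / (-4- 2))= -5 / 36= -0.14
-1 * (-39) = 39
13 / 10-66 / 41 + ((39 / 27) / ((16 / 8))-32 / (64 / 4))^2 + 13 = 951331 / 66420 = 14.32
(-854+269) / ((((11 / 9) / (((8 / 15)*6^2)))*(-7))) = 101088 / 77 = 1312.83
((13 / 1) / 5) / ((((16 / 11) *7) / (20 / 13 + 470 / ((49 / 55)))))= 370733 / 2744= 135.11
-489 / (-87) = 163 / 29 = 5.62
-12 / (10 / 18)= -108 / 5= -21.60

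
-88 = -88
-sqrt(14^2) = -14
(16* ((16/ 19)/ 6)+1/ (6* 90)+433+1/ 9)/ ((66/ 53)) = 236739287/ 677160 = 349.61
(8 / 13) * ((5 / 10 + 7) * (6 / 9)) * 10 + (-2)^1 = 374 / 13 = 28.77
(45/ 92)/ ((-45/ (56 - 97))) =41/ 92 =0.45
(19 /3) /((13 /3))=19 /13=1.46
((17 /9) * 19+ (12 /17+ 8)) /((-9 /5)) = -34115 /1377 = -24.77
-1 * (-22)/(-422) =-11/211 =-0.05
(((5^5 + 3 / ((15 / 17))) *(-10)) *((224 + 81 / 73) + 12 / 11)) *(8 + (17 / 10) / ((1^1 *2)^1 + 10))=-42058328811 / 730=-57614149.06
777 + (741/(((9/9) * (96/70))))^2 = 74934937/256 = 292714.60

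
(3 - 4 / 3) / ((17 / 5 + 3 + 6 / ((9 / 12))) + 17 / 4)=100 / 1119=0.09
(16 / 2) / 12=2 / 3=0.67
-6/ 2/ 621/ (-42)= 1/ 8694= 0.00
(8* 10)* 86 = 6880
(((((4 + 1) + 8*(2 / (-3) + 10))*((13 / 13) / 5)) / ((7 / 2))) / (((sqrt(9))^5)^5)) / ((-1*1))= -478 / 88965303991515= -0.00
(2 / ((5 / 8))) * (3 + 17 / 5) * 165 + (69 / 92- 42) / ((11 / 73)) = 62109 / 20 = 3105.45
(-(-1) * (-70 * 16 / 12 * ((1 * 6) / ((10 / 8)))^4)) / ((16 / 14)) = -5419008 / 125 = -43352.06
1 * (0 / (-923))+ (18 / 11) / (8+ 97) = 6 / 385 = 0.02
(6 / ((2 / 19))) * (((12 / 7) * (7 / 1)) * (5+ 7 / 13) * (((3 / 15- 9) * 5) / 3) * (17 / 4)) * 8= -1889102.77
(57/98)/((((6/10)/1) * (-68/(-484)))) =11495/1666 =6.90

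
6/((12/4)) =2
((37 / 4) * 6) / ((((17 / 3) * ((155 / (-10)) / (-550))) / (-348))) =-63736200 / 527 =-120941.56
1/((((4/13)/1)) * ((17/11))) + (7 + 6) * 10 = 8983/68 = 132.10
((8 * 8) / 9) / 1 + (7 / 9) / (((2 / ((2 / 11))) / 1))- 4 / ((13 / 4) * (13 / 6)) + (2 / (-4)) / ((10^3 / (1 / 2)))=6.61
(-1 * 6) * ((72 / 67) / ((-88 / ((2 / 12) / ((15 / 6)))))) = 18 / 3685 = 0.00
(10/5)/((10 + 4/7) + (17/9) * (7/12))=1512/8825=0.17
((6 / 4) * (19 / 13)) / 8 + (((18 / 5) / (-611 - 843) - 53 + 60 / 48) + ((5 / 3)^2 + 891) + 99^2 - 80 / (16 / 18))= 71812247087 / 6804720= 10553.30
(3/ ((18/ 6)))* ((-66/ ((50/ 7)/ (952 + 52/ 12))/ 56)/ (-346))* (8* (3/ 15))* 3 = 94677/ 43250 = 2.19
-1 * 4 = -4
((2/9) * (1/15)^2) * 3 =2/675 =0.00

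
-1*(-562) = 562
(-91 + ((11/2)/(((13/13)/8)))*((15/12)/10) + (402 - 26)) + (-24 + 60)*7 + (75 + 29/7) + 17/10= 21817/35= 623.34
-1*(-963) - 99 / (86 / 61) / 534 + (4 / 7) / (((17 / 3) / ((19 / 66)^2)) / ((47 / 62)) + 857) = 1658173911146743 / 1722117684812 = 962.87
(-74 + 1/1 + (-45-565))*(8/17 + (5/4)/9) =-254759/612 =-416.27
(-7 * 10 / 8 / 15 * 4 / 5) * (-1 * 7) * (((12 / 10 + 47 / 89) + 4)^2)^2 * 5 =2068594767985249 / 117641701875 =17583.86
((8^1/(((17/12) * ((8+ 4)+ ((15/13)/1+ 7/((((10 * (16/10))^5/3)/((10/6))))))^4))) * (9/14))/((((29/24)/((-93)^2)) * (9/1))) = 344026136746232182603716444372860928/3567249306152347225335781280577956251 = 0.10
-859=-859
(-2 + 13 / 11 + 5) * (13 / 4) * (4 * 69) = 41262 / 11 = 3751.09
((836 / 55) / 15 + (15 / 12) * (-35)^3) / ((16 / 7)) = -112544747 / 4800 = -23446.82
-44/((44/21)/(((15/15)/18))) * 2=-7/3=-2.33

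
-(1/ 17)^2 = -0.00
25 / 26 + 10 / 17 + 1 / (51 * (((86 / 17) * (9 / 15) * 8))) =2121865 / 1368432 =1.55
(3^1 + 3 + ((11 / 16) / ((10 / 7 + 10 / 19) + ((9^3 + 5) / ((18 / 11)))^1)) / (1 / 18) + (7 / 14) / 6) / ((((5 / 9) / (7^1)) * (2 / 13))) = 4318183779 / 8628176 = 500.47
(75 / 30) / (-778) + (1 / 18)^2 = -4 / 31509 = -0.00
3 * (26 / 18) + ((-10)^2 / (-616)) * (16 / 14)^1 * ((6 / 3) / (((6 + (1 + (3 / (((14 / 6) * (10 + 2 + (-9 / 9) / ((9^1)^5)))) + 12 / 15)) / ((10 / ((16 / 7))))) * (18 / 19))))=107406845041 / 25139249721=4.27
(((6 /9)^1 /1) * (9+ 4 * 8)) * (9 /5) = 246 /5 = 49.20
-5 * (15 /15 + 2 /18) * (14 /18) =-350 /81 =-4.32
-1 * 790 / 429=-790 / 429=-1.84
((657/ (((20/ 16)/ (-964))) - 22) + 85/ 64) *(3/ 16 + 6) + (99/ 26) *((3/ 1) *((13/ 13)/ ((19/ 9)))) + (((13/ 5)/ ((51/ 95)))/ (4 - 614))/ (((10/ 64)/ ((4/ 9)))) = -555065217253712929/ 177043276800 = -3135195.12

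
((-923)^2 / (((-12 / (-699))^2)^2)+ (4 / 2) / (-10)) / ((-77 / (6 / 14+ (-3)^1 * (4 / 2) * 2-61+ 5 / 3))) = 1699413653218148711 / 188160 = 9031747731814.14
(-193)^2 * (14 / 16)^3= 12776407 / 512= 24953.92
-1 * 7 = -7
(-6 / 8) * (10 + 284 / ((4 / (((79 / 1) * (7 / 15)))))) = -1970.65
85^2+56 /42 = 21679 /3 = 7226.33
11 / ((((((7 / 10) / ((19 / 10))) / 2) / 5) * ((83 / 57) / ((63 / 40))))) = 107217 / 332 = 322.94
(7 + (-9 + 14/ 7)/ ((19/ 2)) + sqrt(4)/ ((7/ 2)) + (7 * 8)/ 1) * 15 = 125355/ 133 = 942.52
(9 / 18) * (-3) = -3 / 2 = -1.50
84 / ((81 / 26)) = 728 / 27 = 26.96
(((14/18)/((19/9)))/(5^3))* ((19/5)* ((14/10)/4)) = 0.00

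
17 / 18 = 0.94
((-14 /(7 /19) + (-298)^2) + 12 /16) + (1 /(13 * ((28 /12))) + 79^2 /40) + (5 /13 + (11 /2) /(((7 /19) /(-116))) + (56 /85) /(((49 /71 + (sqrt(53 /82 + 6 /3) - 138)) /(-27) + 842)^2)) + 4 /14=432355837014293472 * sqrt(17794) /441572137650089864058327890365 + 28029058235520175577688149274997981213 /321464516209265421034462704185720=87191.76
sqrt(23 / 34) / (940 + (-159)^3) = -sqrt(782) / 136637126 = -0.00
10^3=1000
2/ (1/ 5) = 10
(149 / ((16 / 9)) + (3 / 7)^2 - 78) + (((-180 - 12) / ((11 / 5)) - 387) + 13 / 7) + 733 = 2298991 / 8624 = 266.58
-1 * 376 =-376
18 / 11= 1.64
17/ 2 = 8.50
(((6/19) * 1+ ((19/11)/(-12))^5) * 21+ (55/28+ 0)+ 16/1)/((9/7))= 43695752770391/2284254618624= 19.13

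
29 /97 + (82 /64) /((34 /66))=147017 /52768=2.79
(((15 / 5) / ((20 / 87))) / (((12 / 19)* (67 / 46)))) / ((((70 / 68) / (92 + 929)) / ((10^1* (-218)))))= -71928640347 / 2345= -30673194.18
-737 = -737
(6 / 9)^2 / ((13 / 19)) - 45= -5189 / 117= -44.35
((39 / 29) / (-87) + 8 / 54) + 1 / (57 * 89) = 5102552 / 38397537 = 0.13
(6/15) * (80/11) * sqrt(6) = 7.13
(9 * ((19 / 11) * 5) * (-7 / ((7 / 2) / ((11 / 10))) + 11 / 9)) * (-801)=60876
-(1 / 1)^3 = -1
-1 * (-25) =25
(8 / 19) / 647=8 / 12293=0.00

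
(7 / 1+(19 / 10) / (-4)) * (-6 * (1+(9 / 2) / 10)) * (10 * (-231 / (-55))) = -476847 / 200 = -2384.24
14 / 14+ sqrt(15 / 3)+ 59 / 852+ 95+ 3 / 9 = sqrt(5)+ 82135 / 852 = 98.64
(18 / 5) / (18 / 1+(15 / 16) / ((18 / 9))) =192 / 985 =0.19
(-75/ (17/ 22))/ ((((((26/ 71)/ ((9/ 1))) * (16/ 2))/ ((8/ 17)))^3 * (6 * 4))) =-71752207725/ 5871860384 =-12.22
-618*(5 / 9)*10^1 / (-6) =5150 / 9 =572.22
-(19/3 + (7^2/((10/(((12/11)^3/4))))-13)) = 101348/19965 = 5.08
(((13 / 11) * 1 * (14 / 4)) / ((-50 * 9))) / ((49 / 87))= -377 / 23100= -0.02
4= 4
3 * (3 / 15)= 3 / 5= 0.60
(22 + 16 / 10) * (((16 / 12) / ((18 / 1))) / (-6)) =-118 / 405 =-0.29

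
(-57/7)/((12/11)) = -209/28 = -7.46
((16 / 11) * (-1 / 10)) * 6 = -48 / 55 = -0.87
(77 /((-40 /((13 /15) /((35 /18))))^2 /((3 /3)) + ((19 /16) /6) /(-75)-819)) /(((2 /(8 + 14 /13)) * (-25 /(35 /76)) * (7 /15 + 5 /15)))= -186035850 /167265314191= -0.00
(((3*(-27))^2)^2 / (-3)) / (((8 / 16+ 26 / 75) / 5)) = -10761680250 / 127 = -84737639.76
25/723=0.03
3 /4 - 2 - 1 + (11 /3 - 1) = 5 /12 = 0.42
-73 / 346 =-0.21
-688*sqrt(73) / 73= -80.52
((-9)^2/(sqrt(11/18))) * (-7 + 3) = -972 * sqrt(22)/11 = -414.46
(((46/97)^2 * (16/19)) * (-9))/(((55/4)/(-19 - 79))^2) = -46822035456/540782275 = -86.58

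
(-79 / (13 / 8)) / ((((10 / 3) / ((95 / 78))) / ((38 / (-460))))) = 28519 / 19435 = 1.47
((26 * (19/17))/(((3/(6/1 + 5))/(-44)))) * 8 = -1912768/51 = -37505.25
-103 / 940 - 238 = -238.11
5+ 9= 14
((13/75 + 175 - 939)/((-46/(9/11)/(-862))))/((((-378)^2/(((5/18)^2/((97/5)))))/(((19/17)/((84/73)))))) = -0.00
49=49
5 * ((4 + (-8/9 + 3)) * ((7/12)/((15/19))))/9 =7315/2916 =2.51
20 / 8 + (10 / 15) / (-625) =9371 / 3750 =2.50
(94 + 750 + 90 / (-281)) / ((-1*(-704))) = 118537 / 98912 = 1.20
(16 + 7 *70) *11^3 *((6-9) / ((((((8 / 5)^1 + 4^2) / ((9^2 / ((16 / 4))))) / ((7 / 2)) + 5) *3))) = -1909332810 / 14879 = -128324.00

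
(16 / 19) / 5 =16 / 95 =0.17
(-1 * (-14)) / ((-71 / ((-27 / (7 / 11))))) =594 / 71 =8.37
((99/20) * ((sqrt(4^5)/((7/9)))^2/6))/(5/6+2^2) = 2052864/7105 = 288.93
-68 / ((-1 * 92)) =17 / 23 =0.74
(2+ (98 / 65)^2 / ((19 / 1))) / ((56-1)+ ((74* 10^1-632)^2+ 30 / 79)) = 13442166 / 74321083525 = 0.00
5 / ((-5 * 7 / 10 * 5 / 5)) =-10 / 7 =-1.43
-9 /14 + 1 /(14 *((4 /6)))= -15 /28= -0.54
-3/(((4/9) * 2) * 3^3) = -1/8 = -0.12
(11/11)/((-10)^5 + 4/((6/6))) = -1/99996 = -0.00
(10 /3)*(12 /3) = 13.33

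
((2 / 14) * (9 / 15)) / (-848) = -3 / 29680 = -0.00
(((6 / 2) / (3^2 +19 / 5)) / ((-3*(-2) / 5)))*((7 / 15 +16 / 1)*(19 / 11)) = 23465 / 4224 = 5.56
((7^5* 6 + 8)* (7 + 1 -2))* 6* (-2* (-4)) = 29044800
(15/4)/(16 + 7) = 15/92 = 0.16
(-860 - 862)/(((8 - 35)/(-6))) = -1148/3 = -382.67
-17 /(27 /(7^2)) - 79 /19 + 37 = 1021 /513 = 1.99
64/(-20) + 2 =-1.20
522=522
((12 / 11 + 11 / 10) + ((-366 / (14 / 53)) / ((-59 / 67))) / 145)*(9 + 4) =223376179 / 1317470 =169.55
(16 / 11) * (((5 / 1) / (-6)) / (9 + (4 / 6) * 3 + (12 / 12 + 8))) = -2 / 33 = -0.06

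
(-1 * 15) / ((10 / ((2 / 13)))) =-3 / 13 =-0.23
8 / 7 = 1.14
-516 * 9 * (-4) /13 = 18576 /13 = 1428.92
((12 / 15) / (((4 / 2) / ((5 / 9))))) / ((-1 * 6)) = -1 / 27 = -0.04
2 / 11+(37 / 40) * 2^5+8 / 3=32.45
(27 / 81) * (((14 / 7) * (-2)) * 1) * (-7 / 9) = 28 / 27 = 1.04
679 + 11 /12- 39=7691 /12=640.92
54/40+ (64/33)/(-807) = 717757/532620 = 1.35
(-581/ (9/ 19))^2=121859521/ 81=1504438.53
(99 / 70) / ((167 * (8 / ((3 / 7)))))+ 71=46479737 / 654640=71.00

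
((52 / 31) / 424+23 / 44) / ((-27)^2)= 0.00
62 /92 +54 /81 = 185 /138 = 1.34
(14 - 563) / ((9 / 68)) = -4148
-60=-60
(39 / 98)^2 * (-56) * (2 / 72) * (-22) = 5.42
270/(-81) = -10/3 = -3.33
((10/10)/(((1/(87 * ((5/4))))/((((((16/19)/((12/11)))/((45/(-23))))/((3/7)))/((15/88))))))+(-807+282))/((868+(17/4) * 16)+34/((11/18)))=-94154137/83937060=-1.12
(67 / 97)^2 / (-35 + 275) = 0.00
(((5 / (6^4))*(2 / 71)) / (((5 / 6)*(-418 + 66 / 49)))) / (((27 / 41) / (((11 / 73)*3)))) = -2009 / 9350297856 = -0.00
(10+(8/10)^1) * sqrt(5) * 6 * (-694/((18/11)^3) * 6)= -923714 * sqrt(5)/15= -137699.15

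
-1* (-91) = 91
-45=-45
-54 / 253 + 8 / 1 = 1970 / 253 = 7.79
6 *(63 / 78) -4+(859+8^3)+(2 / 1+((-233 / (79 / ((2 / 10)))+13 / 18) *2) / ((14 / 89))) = 889980937 / 647010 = 1375.53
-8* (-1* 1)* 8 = 64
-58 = -58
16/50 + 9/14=0.96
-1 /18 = -0.06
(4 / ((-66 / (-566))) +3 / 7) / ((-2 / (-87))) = 232667 / 154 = 1510.82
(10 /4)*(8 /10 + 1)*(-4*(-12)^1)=216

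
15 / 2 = 7.50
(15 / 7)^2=225 / 49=4.59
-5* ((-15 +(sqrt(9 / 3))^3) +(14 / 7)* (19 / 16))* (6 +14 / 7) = 505-120* sqrt(3) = 297.15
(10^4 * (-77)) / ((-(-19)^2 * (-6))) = -385000 / 1083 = -355.49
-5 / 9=-0.56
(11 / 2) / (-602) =-11 / 1204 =-0.01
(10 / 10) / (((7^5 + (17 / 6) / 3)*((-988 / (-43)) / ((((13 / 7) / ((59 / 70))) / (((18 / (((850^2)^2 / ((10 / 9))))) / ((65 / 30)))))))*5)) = 21885112031250 / 339150703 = 64529.17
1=1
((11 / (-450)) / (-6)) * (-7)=-77 / 2700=-0.03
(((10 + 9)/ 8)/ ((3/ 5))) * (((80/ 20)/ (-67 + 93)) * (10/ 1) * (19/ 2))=9025/ 156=57.85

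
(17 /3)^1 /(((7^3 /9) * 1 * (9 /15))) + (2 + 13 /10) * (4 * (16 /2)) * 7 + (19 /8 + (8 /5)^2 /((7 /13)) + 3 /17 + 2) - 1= 872030213 /1166200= 747.75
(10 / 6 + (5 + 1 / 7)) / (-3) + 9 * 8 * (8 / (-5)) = -37003 / 315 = -117.47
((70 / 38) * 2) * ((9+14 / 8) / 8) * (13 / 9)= 19565 / 2736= 7.15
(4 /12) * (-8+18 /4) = -7 /6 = -1.17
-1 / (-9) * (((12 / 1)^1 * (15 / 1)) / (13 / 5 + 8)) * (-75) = -7500 / 53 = -141.51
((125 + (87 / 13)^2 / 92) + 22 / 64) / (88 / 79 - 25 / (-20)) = 412151137 / 7742904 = 53.23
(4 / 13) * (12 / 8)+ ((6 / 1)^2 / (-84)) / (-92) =3903 / 8372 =0.47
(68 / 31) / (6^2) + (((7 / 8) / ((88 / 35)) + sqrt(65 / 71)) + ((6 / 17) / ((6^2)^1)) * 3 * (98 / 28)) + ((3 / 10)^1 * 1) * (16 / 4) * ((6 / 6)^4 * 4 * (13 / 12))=sqrt(4615) / 71 + 95361967 / 16695360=6.67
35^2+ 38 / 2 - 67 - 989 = 188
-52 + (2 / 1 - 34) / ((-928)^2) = -1399425 / 26912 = -52.00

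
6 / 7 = 0.86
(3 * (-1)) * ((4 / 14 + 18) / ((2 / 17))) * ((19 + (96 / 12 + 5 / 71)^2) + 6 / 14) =-39429.26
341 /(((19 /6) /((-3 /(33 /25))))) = -4650 /19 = -244.74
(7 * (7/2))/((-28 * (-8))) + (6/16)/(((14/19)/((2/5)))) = 701/2240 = 0.31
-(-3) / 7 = 3 / 7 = 0.43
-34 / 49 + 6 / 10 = -23 / 245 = -0.09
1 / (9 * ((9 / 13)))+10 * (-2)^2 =3253 / 81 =40.16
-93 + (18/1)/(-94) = -4380/47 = -93.19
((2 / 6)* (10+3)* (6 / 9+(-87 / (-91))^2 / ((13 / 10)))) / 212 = 110594 / 3950037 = 0.03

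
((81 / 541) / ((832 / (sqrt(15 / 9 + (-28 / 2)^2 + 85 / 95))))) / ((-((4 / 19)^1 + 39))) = -27 * sqrt(645126) / 335333440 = -0.00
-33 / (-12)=11 / 4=2.75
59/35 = 1.69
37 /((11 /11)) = 37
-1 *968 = -968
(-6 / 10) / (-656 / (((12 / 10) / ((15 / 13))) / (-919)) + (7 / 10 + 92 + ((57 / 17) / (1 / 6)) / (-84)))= -4641 / 4484516182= -0.00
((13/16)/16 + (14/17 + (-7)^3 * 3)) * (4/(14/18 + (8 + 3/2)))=-40269627/100640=-400.14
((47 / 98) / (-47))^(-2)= 9604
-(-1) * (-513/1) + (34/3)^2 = -3461/9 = -384.56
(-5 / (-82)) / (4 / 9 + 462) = 45 / 341284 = 0.00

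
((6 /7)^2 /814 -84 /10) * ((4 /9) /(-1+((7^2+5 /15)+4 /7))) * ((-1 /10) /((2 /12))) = 3350064 /73148075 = 0.05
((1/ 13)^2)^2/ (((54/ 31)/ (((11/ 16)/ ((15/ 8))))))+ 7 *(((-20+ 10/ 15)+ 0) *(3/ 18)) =-1043618599/ 46268820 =-22.56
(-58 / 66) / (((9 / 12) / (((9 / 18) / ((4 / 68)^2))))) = -16762 / 99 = -169.31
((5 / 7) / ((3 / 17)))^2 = 7225 / 441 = 16.38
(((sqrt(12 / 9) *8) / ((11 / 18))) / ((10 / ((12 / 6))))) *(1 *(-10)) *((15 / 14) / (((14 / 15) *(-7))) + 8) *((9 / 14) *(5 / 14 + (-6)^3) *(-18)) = -63096930936 *sqrt(3) / 184877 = -591134.05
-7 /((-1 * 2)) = 7 /2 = 3.50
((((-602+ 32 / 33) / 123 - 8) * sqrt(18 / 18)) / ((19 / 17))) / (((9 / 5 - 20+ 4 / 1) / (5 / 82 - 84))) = -15300943415 / 224499231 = -68.16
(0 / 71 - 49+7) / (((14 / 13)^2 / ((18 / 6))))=-1521 / 14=-108.64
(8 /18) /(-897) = -4 /8073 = -0.00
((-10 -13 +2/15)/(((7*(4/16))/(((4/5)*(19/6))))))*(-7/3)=52136/675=77.24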